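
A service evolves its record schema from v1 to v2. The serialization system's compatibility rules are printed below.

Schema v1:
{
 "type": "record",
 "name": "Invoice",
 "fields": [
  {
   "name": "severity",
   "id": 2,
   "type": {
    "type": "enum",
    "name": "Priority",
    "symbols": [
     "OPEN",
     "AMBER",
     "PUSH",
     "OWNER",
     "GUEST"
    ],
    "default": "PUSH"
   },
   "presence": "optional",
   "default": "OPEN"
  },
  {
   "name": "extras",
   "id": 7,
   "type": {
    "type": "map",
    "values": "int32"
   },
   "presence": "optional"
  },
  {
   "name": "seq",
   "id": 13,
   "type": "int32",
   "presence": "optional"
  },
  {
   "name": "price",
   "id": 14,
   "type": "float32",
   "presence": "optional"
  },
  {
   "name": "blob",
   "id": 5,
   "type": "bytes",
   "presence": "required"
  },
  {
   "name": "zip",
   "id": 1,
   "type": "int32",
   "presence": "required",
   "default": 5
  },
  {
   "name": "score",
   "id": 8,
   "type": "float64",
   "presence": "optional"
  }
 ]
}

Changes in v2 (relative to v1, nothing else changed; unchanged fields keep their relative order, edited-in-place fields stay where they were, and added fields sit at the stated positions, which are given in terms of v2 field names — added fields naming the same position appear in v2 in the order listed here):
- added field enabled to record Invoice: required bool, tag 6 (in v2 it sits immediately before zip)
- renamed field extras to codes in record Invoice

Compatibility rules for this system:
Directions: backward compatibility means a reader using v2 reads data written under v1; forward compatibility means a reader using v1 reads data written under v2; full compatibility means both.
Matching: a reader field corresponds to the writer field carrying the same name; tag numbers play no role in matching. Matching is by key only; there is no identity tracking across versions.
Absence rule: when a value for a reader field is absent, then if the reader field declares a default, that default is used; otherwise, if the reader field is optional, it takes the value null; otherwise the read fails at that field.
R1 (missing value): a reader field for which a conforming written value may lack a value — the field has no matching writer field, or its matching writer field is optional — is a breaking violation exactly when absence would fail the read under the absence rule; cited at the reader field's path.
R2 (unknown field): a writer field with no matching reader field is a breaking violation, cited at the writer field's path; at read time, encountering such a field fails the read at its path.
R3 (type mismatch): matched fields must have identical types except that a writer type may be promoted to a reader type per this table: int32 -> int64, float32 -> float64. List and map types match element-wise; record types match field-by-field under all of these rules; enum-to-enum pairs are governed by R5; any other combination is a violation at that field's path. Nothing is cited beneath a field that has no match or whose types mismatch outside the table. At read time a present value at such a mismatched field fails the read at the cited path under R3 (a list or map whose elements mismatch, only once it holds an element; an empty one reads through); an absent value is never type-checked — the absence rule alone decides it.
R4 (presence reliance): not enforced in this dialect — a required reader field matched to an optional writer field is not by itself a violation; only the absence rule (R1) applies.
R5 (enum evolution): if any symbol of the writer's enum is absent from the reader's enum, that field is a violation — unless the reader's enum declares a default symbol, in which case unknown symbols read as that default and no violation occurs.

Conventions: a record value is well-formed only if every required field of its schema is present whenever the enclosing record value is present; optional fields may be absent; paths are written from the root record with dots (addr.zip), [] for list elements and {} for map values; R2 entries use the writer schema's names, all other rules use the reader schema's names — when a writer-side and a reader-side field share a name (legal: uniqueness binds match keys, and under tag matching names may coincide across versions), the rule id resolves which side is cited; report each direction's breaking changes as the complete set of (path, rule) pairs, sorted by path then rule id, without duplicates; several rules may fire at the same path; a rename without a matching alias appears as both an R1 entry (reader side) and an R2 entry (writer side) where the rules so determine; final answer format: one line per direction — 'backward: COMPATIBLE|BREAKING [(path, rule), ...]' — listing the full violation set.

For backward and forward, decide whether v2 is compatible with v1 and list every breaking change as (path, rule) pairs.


each type pair in Invoice: writer, then reader
backward on Invoice — v2 reading data written by v1:
  severity <- severity (Priority -> Priority, writer optional)
  codes: no writer match
  seq <- seq (int32 -> int32, writer optional)
  price <- price (float32 -> float32, writer optional)
  blob <- blob (bytes -> bytes, writer required)
  enabled: no writer match
  zip <- zip (int32 -> int32, writer required)
  score <- score (float64 -> float64, writer optional)
  writer extras: unknown to reader
  R1 fires at enabled
  R2 fires at extras
  backward on Invoice therefore BREAKING (2)
forward on Invoice — v1 reading data written by v2:
  severity <- severity (Priority -> Priority, writer optional)
  extras: no writer match
  seq <- seq (int32 -> int32, writer optional)
  price <- price (float32 -> float32, writer optional)
  blob <- blob (bytes -> bytes, writer required)
  zip <- zip (int32 -> int32, writer required)
  score <- score (float64 -> float64, writer optional)
  writer codes: unknown to reader
  writer enabled: unknown to reader
  R2 fires at codes
  R2 fires at enabled
  forward on Invoice therefore BREAKING (2)

backward: BREAKING [(enabled, R1), (extras, R2)]; forward: BREAKING [(codes, R2), (enabled, R2)]


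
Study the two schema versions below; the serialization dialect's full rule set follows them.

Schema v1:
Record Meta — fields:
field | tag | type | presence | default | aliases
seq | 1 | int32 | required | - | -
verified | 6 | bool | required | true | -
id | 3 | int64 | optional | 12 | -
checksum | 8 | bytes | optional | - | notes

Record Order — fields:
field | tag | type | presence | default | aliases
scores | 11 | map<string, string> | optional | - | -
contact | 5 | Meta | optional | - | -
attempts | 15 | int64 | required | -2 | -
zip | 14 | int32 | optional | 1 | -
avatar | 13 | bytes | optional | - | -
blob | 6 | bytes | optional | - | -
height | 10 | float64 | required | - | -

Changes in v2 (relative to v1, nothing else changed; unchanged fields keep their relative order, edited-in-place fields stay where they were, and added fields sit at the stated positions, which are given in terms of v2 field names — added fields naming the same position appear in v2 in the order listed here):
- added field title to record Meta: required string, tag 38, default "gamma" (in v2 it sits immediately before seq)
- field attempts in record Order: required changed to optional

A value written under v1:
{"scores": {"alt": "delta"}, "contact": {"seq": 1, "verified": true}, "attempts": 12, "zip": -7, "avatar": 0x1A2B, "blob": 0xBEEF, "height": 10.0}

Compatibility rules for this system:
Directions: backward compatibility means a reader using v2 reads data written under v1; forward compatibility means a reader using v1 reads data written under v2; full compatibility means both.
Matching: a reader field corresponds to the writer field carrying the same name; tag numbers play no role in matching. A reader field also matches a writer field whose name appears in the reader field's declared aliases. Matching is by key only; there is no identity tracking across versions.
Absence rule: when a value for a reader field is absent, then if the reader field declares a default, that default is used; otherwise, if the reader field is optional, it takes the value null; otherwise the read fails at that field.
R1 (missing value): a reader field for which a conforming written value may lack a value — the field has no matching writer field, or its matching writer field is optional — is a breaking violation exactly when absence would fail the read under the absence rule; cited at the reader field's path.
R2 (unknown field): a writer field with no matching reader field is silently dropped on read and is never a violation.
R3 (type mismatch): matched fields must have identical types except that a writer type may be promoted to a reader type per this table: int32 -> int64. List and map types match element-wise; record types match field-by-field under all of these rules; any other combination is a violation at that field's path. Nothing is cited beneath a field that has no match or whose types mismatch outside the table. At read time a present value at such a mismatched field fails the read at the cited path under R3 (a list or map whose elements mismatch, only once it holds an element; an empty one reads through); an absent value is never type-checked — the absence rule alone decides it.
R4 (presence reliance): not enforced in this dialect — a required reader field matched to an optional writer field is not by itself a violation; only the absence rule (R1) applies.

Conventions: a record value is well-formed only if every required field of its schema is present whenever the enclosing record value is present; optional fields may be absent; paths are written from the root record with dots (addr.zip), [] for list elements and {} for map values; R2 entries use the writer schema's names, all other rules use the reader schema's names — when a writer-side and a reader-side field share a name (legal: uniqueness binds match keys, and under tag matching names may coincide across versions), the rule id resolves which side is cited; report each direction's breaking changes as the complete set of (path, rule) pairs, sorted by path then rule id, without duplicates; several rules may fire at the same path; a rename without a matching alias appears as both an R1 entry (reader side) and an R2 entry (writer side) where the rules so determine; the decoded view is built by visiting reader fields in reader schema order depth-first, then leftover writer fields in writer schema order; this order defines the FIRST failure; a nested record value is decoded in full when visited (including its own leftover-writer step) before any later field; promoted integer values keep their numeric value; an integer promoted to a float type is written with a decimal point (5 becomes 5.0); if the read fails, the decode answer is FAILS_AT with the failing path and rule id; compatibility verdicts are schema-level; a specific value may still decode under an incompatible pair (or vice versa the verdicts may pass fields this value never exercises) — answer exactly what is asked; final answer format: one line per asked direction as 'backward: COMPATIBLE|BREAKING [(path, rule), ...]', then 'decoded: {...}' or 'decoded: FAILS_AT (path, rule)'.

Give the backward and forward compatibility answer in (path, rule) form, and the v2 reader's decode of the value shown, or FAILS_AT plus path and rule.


backward: COMPATIBLE []; forward: COMPATIBLE []; decoded: {"scores": {"alt": "delta"}, "contact": {"title": "gamma", "seq": 1, "verified": true, "id": 12, "checksum": null}, "attempts": 12, "zip": -7, "avatar": 0x1A2B, "blob": 0xBEEF, "height": 10.0}

arrows below run writer -> reader for Order
backward analysis of Order with v2 as reader and v1 as writer:
  scores: map<string, string> -> map<string, string>, writer optional; from scores
  contact: Meta -> Meta, writer optional; from contact
  attempts: int64 -> int64, writer required; from attempts
  zip: int32 -> int32, writer optional; from zip
  avatar: bytes -> bytes, writer optional; from avatar
  blob: bytes -> bytes, writer optional; from blob
  height: float64 -> float64, writer required; from height
  contact.title: no writer match
  contact.seq: int32 -> int32, writer required; from contact.seq
  contact.verified: bool -> bool, writer required; from contact.verified
  contact.id: int64 -> int64, writer optional; from contact.id
  contact.checksum: bytes -> bytes, writer optional; from contact.checksum
  => no violations; backward on Order: COMPATIBLE
forward analysis of Order with v1 as reader and v2 as writer:
  scores: map<string, string> -> map<string, string>, writer optional; from scores
  contact: Meta -> Meta, writer optional; from contact
  attempts: int64 -> int64, writer optional; from attempts
  zip: int32 -> int32, writer optional; from zip
  avatar: bytes -> bytes, writer optional; from avatar
  blob: bytes -> bytes, writer optional; from blob
  height: float64 -> float64, writer required; from height
  contact.seq: int32 -> int32, writer required; from contact.seq
  contact.verified: bool -> bool, writer required; from contact.verified
  contact.id: int64 -> int64, writer optional; from contact.id
  contact.checksum: bytes -> bytes, writer optional; from contact.checksum
  leftover writer field: contact.title
  => no violations; forward on Order: COMPATIBLE
decode walk for Order under reader schema v2:
  scores := {"alt": "delta"}
  contact.title := "gamma" (no value, default fills)
  contact.seq := 1
  contact.verified := true
  contact.id := 12 (no value, default fills)
  contact.checksum := null (not supplied -> null)
  attempts := 12
  zip := -7
  avatar := 0x1A2B
  blob := 0xBEEF
  height := 10.0
  => decoded: {"scores": {"alt": "delta"}, "contact": {"title": "gamma", "seq": 1, "verified": true, "id": 12, "checksum": null}, "attempts": 12, "zip": -7, "avatar": 0x1A2B, "blob": 0xBEEF, "height": 10.0}


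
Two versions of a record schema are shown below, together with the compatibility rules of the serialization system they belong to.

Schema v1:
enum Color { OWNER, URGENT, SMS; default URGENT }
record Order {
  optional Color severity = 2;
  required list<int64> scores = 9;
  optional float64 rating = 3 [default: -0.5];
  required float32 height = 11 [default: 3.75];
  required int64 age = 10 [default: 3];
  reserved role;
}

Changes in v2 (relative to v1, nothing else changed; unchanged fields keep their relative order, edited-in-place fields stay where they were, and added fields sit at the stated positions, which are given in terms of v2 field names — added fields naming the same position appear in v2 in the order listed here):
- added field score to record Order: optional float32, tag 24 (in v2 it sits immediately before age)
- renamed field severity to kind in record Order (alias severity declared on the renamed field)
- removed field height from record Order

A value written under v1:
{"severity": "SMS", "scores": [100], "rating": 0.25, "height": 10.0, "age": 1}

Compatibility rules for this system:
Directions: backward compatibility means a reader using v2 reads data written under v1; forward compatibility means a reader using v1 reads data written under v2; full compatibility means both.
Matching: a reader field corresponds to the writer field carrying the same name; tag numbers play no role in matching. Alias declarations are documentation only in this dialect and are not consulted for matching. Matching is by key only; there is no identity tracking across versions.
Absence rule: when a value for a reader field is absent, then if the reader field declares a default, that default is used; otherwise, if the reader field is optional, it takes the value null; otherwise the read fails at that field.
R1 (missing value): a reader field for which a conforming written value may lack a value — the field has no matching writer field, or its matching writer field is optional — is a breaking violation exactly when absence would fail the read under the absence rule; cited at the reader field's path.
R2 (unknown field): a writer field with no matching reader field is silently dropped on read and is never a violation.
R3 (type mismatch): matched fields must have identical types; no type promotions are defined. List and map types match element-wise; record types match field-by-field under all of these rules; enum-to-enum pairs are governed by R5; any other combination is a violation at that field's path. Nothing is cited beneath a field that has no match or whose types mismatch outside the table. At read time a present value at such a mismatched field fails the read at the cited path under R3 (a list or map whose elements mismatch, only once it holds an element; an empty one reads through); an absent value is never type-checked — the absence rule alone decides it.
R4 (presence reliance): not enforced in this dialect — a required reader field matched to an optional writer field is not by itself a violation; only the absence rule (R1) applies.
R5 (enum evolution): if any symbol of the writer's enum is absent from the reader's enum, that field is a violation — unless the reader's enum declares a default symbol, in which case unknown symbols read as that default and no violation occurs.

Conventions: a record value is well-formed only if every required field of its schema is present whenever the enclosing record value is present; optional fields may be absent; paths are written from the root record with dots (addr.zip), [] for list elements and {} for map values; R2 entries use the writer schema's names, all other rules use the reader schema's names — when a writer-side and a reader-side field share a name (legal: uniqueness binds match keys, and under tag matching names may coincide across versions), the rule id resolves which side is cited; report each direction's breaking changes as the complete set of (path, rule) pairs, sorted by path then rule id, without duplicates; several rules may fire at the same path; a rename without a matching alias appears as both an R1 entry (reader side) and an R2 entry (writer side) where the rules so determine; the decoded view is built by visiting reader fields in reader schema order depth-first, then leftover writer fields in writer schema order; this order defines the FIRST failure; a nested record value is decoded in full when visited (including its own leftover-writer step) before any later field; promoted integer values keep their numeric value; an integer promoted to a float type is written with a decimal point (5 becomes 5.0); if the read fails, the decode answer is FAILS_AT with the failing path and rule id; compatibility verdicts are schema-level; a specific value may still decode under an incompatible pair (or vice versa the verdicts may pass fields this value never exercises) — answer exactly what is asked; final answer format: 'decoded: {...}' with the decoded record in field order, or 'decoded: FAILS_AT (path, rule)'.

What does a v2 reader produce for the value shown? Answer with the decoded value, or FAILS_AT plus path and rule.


decoded: {"kind": null, "scores": [100], "rating": 0.25, "score": null, "age": 1}

in Order below, arrows point writer -> reader
decoding the Order value with the v2 reader:
  kind := null (not supplied -> null)
  scores := [100]
  rating := 0.25
  score := null (not supplied -> null)
  age := 1
  writer severity: unmatched, discarded
  writer height: unmatched, discarded
  => decoded: {"kind": null, "scores": [100], "rating": 0.25, "score": null, "age": 1}


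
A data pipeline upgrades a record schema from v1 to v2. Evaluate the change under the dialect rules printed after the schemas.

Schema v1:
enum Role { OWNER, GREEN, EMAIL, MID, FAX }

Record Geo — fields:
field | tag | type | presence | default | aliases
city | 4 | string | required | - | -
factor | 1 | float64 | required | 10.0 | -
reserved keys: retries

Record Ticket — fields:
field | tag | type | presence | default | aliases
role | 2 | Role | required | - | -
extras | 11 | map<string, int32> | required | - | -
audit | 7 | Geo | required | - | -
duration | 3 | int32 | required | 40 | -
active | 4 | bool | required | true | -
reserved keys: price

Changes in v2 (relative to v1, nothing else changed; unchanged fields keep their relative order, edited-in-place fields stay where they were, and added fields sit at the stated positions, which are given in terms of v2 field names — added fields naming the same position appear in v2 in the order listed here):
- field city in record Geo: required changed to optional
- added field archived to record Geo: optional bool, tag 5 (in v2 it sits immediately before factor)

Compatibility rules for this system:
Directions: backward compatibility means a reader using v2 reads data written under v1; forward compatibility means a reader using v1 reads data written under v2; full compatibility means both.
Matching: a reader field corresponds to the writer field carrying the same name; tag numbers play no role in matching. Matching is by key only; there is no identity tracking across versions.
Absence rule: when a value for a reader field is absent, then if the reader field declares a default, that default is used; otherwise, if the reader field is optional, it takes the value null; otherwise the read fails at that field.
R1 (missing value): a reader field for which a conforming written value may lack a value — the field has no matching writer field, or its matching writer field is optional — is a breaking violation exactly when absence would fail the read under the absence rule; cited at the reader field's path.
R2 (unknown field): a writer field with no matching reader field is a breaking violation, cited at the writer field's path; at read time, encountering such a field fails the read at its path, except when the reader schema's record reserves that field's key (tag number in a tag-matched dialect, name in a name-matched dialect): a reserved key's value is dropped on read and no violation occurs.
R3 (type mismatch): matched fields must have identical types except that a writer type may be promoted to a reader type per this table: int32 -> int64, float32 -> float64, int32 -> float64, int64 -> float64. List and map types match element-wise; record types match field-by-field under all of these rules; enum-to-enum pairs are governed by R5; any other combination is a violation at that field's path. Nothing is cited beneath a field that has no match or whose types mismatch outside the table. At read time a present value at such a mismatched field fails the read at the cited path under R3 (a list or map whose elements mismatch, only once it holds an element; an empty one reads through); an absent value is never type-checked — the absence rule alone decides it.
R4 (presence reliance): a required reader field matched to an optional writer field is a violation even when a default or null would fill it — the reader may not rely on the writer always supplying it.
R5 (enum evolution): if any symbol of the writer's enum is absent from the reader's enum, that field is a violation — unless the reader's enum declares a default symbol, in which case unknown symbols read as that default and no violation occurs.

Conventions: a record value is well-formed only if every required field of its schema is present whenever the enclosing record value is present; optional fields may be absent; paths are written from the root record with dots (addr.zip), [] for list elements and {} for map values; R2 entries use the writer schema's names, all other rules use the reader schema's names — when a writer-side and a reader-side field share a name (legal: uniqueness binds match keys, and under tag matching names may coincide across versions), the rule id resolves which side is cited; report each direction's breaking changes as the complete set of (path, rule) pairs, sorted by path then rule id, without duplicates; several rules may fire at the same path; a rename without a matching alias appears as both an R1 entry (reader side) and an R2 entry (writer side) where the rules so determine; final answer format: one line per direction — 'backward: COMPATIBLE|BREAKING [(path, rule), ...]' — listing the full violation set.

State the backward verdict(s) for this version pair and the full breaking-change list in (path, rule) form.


each type pair in Ticket: writer, then reader
backward on Ticket — v2 reading data written by v1:
  role: paired with writer role (Role -> Role; writer required)
  extras: paired with writer extras (map<string, int32> -> map<string, int32>; writer required)
  audit: paired with writer audit (Geo -> Geo; writer required)
  duration: paired with writer duration (int32 -> int32; writer required)
  active: paired with writer active (bool -> bool; writer required)
  audit.city: paired with writer audit.city (string -> string; writer required)
  audit.archived has no writer counterpart
  audit.factor: paired with writer audit.factor (float64 -> float64; writer required)
  => no violations; backward on Ticket: COMPATIBLE
the other Ticket changes do not affect what is asked:
  field city in record Geo: required changed to optional -> affects forward compatibility only, which is not asked
  added field archived to record Geo: optional bool, tag 5 (in v2 it sits immediately before factor) -> affects forward compatibility only, which is not asked

backward: COMPATIBLE []


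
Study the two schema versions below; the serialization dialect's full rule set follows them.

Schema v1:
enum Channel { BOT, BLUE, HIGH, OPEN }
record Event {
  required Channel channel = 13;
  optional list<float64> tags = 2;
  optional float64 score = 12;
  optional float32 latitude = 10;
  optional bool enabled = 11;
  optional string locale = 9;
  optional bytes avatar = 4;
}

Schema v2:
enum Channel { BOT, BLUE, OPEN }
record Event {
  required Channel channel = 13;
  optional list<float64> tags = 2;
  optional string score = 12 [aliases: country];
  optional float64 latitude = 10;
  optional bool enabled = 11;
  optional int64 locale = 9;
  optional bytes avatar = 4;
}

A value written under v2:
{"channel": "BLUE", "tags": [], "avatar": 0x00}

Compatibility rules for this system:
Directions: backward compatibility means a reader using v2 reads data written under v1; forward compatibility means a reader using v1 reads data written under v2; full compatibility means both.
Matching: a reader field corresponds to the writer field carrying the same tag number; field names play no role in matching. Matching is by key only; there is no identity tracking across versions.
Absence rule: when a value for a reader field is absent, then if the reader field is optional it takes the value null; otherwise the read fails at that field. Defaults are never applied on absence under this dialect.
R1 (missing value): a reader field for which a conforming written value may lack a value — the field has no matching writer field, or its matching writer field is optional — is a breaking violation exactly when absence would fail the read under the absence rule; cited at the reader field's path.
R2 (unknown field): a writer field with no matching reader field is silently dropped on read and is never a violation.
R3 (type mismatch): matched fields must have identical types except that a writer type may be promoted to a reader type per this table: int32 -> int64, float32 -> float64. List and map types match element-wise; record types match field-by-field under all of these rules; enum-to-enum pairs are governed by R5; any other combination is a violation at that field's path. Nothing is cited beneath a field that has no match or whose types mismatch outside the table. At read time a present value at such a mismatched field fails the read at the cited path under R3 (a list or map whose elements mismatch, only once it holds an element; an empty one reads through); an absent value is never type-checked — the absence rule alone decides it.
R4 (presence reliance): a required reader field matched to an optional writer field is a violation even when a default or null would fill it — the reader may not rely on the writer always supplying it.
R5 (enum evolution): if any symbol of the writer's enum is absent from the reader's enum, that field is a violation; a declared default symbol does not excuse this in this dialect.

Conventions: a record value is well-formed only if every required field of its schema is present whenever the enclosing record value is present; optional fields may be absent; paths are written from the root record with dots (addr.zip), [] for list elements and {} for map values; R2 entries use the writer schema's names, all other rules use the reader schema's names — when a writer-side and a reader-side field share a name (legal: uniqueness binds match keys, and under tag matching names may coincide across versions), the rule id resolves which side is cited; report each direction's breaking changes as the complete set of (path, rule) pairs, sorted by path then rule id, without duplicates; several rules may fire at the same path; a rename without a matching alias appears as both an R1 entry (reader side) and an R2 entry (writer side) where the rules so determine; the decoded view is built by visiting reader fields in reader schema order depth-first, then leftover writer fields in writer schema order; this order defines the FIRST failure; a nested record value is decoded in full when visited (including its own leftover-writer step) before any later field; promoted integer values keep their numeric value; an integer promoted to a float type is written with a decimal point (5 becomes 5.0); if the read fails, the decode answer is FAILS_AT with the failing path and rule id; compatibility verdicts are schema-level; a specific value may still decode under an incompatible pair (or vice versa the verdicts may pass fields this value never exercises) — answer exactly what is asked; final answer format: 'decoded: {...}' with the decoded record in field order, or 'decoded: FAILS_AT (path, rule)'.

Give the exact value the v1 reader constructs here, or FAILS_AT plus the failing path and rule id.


decoded: {"channel": "BLUE", "tags": [], "score": null, "latitude": null, "enabled": null, "locale": null, "avatar": 0x00}

arrows below run writer -> reader for Event
migrating the Event value to v1:
  channel := "BLUE"
  tags := []
  score := null (absent, optional -> null)
  latitude := null (absent, optional -> null)
  enabled := null (absent, optional -> null)
  locale := null (absent, optional -> null)
  avatar := 0x00
  => decoded: {"channel": "BLUE", "tags": [], "score": null, "latitude": null, "enabled": null, "locale": null, "avatar": 0x00}
the rest of the Event diff is inert for this question:
  enum Channel (field channel in record Event): symbol HIGH removed -> affects the rule determinations only; this particular Event value decodes identically
  field latitude in record Event: type float32 changed to float64 -> affects the rule determinations only; this particular Event value decodes identically
  field locale in record Event: type string changed to int64 -> affects the rule determinations only; this particular Event value decodes identically
  field score in record Event: type float64 changed to string -> affects the rule determinations only; this particular Event value decodes identically


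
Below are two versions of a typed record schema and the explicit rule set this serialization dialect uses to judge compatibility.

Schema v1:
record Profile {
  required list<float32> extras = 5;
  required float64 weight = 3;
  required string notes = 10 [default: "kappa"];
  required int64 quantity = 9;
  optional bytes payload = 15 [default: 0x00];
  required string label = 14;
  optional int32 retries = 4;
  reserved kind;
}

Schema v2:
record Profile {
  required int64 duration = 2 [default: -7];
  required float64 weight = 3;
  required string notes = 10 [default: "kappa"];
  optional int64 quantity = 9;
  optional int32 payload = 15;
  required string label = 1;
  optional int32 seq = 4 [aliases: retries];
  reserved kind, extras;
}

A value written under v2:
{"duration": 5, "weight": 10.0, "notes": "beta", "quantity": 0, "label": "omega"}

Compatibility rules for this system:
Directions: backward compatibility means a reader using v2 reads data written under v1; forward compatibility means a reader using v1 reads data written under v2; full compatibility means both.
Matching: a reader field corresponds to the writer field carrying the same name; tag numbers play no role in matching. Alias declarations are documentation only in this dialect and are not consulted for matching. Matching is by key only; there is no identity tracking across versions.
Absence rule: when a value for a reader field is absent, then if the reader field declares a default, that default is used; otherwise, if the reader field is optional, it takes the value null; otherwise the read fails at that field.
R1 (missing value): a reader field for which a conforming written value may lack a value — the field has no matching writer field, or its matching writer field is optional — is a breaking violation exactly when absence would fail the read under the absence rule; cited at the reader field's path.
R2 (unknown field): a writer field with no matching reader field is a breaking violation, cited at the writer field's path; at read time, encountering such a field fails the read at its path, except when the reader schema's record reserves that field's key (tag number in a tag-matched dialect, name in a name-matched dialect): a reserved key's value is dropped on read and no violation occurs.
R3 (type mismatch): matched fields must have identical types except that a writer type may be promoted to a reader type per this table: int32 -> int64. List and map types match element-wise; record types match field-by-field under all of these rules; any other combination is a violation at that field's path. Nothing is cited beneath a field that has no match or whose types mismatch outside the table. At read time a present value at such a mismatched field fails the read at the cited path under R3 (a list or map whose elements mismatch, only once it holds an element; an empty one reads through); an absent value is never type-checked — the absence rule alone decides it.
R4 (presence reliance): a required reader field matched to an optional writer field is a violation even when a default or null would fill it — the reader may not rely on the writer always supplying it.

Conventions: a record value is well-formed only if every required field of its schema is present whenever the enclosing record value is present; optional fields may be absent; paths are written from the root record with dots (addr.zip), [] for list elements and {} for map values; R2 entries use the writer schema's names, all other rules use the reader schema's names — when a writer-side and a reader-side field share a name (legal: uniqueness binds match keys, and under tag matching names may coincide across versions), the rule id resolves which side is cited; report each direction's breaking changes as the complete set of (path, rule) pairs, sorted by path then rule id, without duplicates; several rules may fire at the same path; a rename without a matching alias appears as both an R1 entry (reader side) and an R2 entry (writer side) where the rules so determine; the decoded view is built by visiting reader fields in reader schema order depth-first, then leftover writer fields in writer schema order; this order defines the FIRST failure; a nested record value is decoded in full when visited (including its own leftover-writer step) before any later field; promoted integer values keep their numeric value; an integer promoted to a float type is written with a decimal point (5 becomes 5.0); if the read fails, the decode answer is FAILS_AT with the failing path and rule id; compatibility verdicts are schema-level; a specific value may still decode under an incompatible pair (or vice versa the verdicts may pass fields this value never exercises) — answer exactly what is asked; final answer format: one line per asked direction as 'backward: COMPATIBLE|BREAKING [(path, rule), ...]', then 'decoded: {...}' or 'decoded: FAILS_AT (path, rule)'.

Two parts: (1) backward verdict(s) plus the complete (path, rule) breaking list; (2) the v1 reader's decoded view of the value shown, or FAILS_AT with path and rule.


in Profile below, arrows point writer -> reader
backward pass over Profile, reader schema v2, writer schema v1:
  duration: no writer match
  float64 -> float64, writer required: weight aligns to weight
  string -> string, writer required: notes aligns to notes
  int64 -> int64, writer required: quantity aligns to quantity
  bytes -> int32, writer optional: payload aligns to payload
  string -> string, writer required: label aligns to label
  seq: no writer match
  leftover writer field: extras
  leftover writer field: retries
  R3 fires at payload
  R2 fires at retries
  => backward: BREAKING (2)
decode (reader v1):
  read fails at extras under R1 (no fill)
  => FAILS_AT (extras, R1)
checking off the Profile differences that do not matter here:
  added field duration to record Profile: required int64, tag 2, default -7 (in v2 it sits immediately before weight) -> matters only for Profile's forward compatibility — outside the asked direction
  field label in record Profile: tag 14 changed to 1 -> no rule fires on it in Profile's dialect; the asked verdict holds
  field quantity in record Profile: required changed to optional -> matters only for Profile's forward compatibility — outside the asked direction

backward: BREAKING [(payload, R3), (retries, R2)]; decoded: FAILS_AT (extras, R1)


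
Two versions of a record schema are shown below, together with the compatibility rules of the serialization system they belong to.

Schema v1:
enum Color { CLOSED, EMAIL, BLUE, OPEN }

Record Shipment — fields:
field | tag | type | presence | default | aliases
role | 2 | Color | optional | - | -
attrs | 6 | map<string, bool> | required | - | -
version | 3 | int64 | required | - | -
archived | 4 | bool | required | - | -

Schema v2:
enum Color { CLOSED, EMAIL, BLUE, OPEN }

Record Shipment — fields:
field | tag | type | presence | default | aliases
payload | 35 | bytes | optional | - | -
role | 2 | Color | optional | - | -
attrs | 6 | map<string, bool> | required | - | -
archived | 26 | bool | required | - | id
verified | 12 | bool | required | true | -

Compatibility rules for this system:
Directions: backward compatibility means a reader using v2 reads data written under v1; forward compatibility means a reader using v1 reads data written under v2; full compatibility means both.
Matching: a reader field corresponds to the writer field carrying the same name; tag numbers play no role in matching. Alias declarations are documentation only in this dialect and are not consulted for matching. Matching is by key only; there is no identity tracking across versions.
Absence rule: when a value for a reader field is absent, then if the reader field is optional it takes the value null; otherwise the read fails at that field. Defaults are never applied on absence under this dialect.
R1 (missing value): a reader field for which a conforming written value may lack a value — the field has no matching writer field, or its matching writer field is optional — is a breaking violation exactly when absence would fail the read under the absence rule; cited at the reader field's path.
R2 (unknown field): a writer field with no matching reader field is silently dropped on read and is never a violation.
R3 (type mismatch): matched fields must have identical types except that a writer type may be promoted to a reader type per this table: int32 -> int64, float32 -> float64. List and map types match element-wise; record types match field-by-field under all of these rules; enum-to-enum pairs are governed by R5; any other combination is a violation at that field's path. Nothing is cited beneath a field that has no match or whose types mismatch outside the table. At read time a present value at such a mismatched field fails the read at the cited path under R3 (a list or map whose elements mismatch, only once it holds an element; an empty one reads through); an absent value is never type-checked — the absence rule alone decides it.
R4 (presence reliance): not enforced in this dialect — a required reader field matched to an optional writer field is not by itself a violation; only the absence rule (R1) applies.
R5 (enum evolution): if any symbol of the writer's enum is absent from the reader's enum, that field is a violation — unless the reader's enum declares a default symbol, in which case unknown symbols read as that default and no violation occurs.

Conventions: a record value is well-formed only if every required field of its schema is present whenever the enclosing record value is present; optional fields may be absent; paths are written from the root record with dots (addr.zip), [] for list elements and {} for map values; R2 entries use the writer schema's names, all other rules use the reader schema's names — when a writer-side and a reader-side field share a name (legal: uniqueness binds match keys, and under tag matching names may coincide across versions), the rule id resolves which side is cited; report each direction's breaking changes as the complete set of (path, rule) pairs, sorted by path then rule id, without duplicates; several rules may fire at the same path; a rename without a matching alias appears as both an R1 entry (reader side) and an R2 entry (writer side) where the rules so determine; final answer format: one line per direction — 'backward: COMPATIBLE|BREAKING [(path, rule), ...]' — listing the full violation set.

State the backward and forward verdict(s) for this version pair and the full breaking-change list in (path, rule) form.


backward: BREAKING [(verified, R1)]; forward: BREAKING [(version, R1)]

each type pair in Shipment: writer, then reader
backward on Shipment — v2 reading data written by v1:
  payload has no writer counterpart
  role: paired with writer role (Color -> Color; writer optional)
  attrs: paired with writer attrs (map<string, bool> -> map<string, bool>; writer required)
  archived: paired with writer archived (bool -> bool; writer required)
  verified has no writer counterpart
  leftover writer field: version
  violation R1 at verified
  => 1 violation(s): backward is BREAKING for Shipment
forward on Shipment — v1 reading data written by v2:
  role: paired with writer role (Color -> Color; writer optional)
  attrs: paired with writer attrs (map<string, bool> -> map<string, bool>; writer required)
  version has no writer counterpart
  archived: paired with writer archived (bool -> bool; writer required)
  leftover writer field: payload
  leftover writer field: verified
  violation R1 at version
  => 1 violation(s): forward is BREAKING for Shipment
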